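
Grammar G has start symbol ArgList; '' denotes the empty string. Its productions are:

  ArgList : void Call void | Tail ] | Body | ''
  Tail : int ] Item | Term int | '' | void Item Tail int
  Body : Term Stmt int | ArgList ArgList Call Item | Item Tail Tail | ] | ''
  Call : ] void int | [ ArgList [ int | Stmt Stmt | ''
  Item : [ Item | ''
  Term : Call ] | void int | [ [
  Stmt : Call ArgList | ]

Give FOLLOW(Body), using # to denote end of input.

{ #, [, ], int, void }

In ArgList : Body: Body is at the end, add FOLLOW(ArgList) = { #, [, ], int, void }.
Union: FOLLOW(Body) = { #, [, ], int, void }.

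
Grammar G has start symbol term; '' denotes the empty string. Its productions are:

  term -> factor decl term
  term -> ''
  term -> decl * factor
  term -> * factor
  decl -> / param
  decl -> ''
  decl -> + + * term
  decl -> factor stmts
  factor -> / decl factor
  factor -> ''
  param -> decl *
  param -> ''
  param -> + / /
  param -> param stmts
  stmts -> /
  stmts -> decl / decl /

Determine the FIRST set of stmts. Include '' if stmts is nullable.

{ +, / }

stmts -> / contributes {/}.
From stmts -> decl / decl /: decl nullable, take FIRST(decl) ∪ {/} = { +, / }.
Union: FIRST(stmts) = { +, / }.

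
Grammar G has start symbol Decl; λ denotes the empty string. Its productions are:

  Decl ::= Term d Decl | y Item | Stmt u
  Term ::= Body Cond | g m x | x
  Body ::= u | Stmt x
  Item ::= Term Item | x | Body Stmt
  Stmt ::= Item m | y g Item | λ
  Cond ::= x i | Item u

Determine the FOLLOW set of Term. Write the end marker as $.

In Decl ::= Term d Decl: add FIRST(d Decl) = { d }.
In Item ::= Term Item: add FIRST(Item) = { g, u, x, y }.
Union: FOLLOW(Term) = { d, g, u, x, y }.

{ d, g, u, x, y }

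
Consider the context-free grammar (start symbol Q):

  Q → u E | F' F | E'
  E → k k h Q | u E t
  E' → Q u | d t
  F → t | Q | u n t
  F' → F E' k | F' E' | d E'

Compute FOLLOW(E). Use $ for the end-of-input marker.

In Q → u E: E is at the end, add FOLLOW(Q) = { $, d, t, u }.
In E → u E t: add FIRST(t) = { t }.
Union: FOLLOW(E) = { $, d, t, u }.

{ $, d, t, u }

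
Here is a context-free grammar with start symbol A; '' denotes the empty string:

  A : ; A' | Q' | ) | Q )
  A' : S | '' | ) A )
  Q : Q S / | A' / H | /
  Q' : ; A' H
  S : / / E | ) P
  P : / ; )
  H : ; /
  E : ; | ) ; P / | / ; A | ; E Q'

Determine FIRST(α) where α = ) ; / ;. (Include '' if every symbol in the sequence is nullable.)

) is a terminal; add {)} and stop.

{ ) }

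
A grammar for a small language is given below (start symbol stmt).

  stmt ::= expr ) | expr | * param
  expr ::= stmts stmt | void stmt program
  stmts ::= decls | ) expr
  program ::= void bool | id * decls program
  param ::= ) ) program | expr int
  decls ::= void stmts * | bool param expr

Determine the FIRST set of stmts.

{ ), bool, void }

From stmts ::= decls: add FIRST(decls) = { bool, void }.
stmts ::= ) expr contributes {)}.
Union: FIRST(stmts) = { ), bool, void }.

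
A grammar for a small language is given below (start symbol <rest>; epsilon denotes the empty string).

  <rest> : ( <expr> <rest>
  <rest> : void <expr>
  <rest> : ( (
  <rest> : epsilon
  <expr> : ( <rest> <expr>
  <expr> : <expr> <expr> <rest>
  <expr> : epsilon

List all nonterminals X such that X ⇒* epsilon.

{ <expr>, <rest> }

Directly nullable (have an epsilon-production): <rest>, <expr>.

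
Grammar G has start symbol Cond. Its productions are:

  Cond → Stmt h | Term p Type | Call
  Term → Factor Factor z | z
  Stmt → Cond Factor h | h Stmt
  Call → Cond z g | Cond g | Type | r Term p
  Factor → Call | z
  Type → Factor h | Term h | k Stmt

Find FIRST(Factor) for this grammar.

{ h, k, r, z }

From Factor → Call: add FIRST(Call) = { h, k, r, z }.
Factor → z contributes {z}.
Union: FIRST(Factor) = { h, k, r, z }.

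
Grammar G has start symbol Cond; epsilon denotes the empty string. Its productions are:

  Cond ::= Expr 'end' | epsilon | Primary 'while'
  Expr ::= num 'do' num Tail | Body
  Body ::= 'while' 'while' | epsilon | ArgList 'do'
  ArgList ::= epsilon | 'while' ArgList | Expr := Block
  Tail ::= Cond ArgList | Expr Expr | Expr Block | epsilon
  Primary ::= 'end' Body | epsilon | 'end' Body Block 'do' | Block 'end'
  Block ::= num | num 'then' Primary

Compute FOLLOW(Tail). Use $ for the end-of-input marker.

{ 'do', 'end', 'while', :=, num }

In Expr ::= num 'do' num Tail: Tail is at the end, add FOLLOW(Expr) = { 'do', 'end', 'while', :=, num }.
Union: FOLLOW(Tail) = { 'do', 'end', 'while', :=, num }.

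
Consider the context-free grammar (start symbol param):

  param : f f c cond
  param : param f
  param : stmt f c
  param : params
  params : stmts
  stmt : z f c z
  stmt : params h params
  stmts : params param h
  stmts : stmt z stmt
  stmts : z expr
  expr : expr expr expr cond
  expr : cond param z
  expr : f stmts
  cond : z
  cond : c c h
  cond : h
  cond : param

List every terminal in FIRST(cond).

cond : z contributes {z}.
cond : c c h contributes {c}.
cond : h contributes {h}.
From cond : param: add FIRST(param) = { f, z }.
Union: FIRST(cond) = { c, f, h, z }.

{ c, f, h, z }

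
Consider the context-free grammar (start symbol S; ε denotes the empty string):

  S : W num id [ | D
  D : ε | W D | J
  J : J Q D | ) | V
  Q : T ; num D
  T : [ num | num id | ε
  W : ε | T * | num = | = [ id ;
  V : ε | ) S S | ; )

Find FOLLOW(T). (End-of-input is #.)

{ *, ; }

In Q : T ; num D: add FIRST(; num D) = { ; }.
In W : T *: add FIRST(*) = { * }.
Union: FOLLOW(T) = { *, ; }.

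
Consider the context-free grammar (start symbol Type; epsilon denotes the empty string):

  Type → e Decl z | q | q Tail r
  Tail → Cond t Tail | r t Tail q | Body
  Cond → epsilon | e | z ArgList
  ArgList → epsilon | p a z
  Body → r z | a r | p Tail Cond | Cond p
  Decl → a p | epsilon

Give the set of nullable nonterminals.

Directly nullable (have an epsilon-production): Cond, ArgList, Decl.
No other nonterminal has a production whose RHS symbols are all nullable.

{ ArgList, Cond, Decl }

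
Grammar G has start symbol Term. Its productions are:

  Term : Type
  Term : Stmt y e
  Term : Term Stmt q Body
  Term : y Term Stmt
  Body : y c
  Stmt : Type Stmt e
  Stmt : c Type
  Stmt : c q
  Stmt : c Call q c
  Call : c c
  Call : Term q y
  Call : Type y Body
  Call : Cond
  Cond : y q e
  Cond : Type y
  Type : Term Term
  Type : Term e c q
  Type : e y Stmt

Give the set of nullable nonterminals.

{ } (none)

No nonterminal has an empty production or an RHS whose symbols are all nullable.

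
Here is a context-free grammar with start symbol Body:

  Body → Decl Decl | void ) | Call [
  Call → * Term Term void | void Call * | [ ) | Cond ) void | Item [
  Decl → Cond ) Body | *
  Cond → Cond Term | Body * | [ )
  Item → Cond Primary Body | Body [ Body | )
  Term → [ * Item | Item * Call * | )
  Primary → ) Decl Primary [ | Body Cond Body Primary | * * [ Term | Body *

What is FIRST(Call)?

{ ), *, [, void }

Call → * Term Term void contributes {*}.
Call → void Call * contributes {void}.
Call → [ ) contributes {[}.
From Call → Cond ) void: add FIRST(Cond) = { ), *, [, void }.
From Call → Item [: add FIRST(Item) = { ), *, [, void }.
Union: FIRST(Call) = { ), *, [, void }.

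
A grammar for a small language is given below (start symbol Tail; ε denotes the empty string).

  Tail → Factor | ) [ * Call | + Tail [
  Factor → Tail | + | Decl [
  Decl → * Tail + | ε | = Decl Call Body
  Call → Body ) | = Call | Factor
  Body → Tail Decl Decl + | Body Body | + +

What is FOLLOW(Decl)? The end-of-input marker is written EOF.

In Factor → Decl [: add FIRST([) = { [ }.
In Decl → = Decl Call Body: add FIRST(Call Body) = { ), *, +, =, [ }.
In Body → Tail Decl Decl +: add FIRST(Decl +) = { *, +, = }.
In Body → Tail Decl Decl +: add FIRST(+) = { + }.
Union: FOLLOW(Decl) = { ), *, +, =, [ }.

{ ), *, +, =, [ }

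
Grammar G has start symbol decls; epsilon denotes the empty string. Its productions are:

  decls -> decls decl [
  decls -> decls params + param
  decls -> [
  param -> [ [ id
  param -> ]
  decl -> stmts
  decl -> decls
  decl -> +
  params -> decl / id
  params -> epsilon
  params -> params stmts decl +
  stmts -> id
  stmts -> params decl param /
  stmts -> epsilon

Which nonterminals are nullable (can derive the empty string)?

Directly nullable (have an epsilon-production): params, stmts.
decl -> stmts with every symbol nullable, so decl is nullable.
No other nonterminal has a production whose RHS symbols are all nullable.

{ decl, params, stmts }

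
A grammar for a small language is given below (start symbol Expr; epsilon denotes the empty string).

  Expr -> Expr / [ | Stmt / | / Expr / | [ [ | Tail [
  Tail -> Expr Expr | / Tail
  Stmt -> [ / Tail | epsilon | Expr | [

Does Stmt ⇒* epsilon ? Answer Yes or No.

Yes

Stmt has an epsilon-production, so Stmt ⇒ epsilon.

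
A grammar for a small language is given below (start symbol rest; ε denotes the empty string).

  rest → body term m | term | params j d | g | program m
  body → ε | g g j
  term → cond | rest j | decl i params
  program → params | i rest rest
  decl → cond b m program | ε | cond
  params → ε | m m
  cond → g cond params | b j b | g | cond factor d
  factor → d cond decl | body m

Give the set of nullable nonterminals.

Directly nullable (have an ε-production): body, decl, params.
program → params with every symbol nullable, so program is nullable.
No other nonterminal has a production whose RHS symbols are all nullable.

{ body, decl, params, program }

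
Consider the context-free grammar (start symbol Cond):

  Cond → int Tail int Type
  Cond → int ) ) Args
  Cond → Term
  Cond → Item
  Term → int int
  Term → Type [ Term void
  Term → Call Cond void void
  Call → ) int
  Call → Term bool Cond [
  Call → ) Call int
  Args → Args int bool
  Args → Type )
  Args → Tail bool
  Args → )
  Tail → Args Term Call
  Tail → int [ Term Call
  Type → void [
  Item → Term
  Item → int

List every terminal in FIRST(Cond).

{ ), int, void }

Cond → int Tail int Type contributes {int}.
Cond → int ) ) Args contributes {int}.
From Cond → Term: add FIRST(Term) = { ), int, void }.
From Cond → Item: add FIRST(Item) = { ), int, void }.
Union: FIRST(Cond) = { ), int, void }.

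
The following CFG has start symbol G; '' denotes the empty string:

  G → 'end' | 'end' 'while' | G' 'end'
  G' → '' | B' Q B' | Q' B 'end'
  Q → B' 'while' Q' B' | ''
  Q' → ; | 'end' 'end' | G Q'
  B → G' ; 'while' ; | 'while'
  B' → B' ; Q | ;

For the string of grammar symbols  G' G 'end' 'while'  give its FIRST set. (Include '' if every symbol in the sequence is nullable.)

{ 'end', ; }

Add FIRST(G')\{''} = { 'end', ; }; G' is nullable, continue.
Add FIRST(G) = { 'end', ; }; G is not nullable, stop.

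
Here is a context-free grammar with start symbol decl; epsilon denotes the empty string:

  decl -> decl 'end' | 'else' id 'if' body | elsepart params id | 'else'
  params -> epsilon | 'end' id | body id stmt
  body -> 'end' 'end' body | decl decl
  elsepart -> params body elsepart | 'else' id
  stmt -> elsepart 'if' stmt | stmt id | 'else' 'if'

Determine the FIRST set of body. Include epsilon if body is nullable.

body -> 'end' 'end' body contributes {'end'}.
From body -> decl decl: add FIRST(decl) = { 'else', 'end' }.
Union: FIRST(body) = { 'else', 'end' }.

{ 'else', 'end' }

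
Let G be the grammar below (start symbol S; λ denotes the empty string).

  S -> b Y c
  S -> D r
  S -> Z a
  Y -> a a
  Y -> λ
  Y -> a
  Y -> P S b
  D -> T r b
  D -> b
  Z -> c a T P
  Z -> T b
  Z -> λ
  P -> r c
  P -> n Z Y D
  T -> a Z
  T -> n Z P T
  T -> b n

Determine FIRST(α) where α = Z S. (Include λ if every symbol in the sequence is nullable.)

Add FIRST(Z)\{λ} = { a, b, c, n }; Z is nullable, continue.
Add FIRST(S) = { a, b, c, n }; S is not nullable, stop.

{ a, b, c, n }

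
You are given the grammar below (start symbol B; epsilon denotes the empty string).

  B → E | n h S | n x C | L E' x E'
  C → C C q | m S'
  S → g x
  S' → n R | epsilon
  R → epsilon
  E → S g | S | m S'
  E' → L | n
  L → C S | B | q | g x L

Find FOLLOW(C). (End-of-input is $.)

In B → n x C: C is at the end, add FOLLOW(B) = { $, g, m, n, q, x }.
In C → C C q: add FIRST(C q) = { m }.
In C → C C q: add FIRST(q) = { q }.
In L → C S: add FIRST(S) = { g }.
Union: FOLLOW(C) = { $, g, m, n, q, x }.

{ $, g, m, n, q, x }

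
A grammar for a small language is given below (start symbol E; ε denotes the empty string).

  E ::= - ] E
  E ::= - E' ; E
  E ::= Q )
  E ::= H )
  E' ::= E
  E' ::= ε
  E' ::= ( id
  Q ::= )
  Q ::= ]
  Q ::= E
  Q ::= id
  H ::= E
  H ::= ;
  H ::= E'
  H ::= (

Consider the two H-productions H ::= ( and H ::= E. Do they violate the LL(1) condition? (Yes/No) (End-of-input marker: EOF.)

Yes

FIRST(() = { ( } and FIRST(E) = { (, ), -, ;, ], id }.
Both contain (, so the two alternatives are not disjoint — LL(1) conflict.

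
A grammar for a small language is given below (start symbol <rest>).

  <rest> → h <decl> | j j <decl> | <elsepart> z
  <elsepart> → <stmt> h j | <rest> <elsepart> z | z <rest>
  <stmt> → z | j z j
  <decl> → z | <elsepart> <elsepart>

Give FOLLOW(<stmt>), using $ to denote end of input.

In <elsepart> → <stmt> h j: add FIRST(h j) = { h }.
Union: FOLLOW(<stmt>) = { h }.

{ h }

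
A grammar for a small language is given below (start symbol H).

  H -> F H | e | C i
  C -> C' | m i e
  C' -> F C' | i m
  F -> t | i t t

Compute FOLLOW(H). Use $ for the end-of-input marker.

{ $ }

H is the start symbol, so $ ∈ FOLLOW(H).
In H -> F H: H is at the end, add FOLLOW(H) = { $ }.
Union: FOLLOW(H) = { $ }.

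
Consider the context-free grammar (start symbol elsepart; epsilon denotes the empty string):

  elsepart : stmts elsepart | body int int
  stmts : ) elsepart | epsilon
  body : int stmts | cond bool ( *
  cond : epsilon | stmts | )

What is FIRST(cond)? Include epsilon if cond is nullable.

{ ), epsilon }

cond : epsilon contributes epsilon.
From cond : stmts: add FIRST(stmts) = { ), epsilon } (including epsilon since stmts is nullable).
cond : ) contributes {)}.
Union: FIRST(cond) = { ), epsilon }.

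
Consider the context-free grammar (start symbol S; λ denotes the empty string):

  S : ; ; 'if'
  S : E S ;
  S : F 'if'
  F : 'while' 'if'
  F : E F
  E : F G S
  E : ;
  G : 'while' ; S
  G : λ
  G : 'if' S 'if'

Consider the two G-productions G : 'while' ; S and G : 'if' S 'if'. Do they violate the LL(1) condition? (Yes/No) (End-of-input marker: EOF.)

FIRST('while' ; S) = { 'while' } and FIRST('if' S 'if') = { 'if' }.
The FIRST sets are disjoint and neither alternative is nullable — no conflict.

No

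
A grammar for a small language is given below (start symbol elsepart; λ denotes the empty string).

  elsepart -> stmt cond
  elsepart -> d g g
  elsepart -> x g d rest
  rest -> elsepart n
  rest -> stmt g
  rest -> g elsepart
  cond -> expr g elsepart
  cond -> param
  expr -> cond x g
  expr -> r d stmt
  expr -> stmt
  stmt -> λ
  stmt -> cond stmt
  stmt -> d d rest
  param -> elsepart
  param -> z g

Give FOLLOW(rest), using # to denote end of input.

{ #, d, g, n, r, x, z }

In elsepart -> x g d rest: rest is at the end, add FOLLOW(elsepart) = { #, d, g, n, r, x, z }.
In stmt -> d d rest: rest is at the end, add FOLLOW(stmt) = { d, g, r, x, z }.
Union: FOLLOW(rest) = { #, d, g, n, r, x, z }.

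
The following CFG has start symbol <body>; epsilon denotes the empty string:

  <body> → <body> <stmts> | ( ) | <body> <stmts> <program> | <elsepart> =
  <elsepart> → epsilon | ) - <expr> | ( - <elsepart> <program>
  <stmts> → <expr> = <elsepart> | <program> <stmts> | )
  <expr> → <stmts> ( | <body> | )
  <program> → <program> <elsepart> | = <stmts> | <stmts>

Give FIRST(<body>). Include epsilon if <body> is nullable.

{ (, ), = }

From <body> → <body> <stmts>: add FIRST(<body>) = { (, ), = }.
<body> → ( ) contributes {(}.
From <body> → <body> <stmts> <program>: add FIRST(<body>) = { (, ), = }.
From <body> → <elsepart> =: <elsepart> nullable, take FIRST(<elsepart>) ∪ {=} = { (, ), = }.
Union: FIRST(<body>) = { (, ), = }.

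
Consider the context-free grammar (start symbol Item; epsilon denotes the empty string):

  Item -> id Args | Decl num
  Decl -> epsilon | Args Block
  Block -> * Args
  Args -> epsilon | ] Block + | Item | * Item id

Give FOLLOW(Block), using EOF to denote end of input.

{ +, num }

In Decl -> Args Block: Block is at the end, add FOLLOW(Decl) = { num }.
In Args -> ] Block +: add FIRST(+) = { + }.
Union: FOLLOW(Block) = { +, num }.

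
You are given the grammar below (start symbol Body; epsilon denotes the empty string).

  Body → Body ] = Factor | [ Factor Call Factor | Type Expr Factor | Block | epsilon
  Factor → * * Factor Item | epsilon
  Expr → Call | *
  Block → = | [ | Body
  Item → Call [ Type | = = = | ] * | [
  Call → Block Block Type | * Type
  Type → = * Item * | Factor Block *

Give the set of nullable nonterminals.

{ Block, Body, Factor }

Directly nullable (have an epsilon-production): Body, Factor.
Block → Body with every symbol nullable, so Block is nullable.
No other nonterminal has a production whose RHS symbols are all nullable.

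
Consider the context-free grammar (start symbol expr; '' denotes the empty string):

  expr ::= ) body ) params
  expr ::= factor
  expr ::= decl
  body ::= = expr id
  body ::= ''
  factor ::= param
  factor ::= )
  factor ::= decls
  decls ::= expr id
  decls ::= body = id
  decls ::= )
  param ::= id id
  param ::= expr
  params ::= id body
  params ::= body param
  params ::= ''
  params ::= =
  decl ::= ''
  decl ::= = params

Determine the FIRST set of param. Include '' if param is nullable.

{ ), =, id, '' }

param ::= id id contributes {id}.
From param ::= expr: add FIRST(expr) = { ), =, id, '' } (including '' since expr is nullable).
Union: FIRST(param) = { ), =, id, '' }.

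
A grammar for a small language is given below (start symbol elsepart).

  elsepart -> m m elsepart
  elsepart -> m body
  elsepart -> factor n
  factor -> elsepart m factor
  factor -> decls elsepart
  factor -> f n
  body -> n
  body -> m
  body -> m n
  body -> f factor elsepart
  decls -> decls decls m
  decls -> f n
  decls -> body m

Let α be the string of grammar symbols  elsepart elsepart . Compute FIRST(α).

{ f, m, n }

Add FIRST(elsepart) = { f, m, n }; elsepart is not nullable, stop.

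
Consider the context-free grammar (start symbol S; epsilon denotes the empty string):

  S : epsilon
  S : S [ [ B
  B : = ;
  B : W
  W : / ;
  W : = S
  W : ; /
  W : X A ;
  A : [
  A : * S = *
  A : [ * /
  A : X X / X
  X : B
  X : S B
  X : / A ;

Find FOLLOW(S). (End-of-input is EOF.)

{ EOF, *, /, ;, =, [ }

S is the start symbol, so EOF ∈ FOLLOW(S).
In S : S [ [ B: add FIRST([ [ B) = { [ }.
In W : = S: S is at the end, add FOLLOW(W) = { EOF, *, /, ;, =, [ }.
In A : * S = *: add FIRST(= *) = { = }.
In X : S B: add FIRST(B) = { /, ;, =, [ }.
Union: FOLLOW(S) = { EOF, *, /, ;, =, [ }.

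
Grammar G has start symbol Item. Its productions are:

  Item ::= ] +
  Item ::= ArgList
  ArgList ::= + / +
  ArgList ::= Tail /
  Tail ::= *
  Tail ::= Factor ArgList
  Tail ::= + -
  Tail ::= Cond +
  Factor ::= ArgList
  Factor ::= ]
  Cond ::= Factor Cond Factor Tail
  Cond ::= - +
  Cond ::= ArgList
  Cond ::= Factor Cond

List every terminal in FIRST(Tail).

Tail ::= * contributes {*}.
From Tail ::= Factor ArgList: add FIRST(Factor) = { *, +, -, ] }.
Tail ::= + - contributes {+}.
From Tail ::= Cond +: add FIRST(Cond) = { *, +, -, ] }.
Union: FIRST(Tail) = { *, +, -, ] }.

{ *, +, -, ] }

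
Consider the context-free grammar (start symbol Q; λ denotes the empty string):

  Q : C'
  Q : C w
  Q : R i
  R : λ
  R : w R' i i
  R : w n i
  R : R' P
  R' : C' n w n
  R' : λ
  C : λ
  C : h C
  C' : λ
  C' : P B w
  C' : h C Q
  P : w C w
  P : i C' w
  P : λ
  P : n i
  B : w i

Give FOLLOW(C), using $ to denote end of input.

{ $, h, i, n, w }

In Q : C w: add FIRST(w) = { w }.
In C : h C: C is at the end, add FOLLOW(C) = { $, h, i, n, w }.
In C' : h C Q: add FIRST(Q)\{λ} = { h, i, n, w }.
  Since Q is nullable, also add FOLLOW(C') = { $, n, w }.
In P : w C w: add FIRST(w) = { w }.
Union: FOLLOW(C) = { $, h, i, n, w }.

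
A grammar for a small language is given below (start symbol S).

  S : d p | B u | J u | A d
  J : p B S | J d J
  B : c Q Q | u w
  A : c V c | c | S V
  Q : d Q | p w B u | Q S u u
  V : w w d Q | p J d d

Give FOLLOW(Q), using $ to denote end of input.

In B : c Q Q: add FIRST(Q) = { d, p }.
In B : c Q Q: Q is at the end, add FOLLOW(B) = { c, d, p, u }.
In Q : d Q: Q is at the end, add FOLLOW(Q) = { c, d, p, u }.
In Q : Q S u u: add FIRST(S u u) = { c, d, p, u }.
In V : w w d Q: Q is at the end, add FOLLOW(V) = { c, d }.
Union: FOLLOW(Q) = { c, d, p, u }.

{ c, d, p, u }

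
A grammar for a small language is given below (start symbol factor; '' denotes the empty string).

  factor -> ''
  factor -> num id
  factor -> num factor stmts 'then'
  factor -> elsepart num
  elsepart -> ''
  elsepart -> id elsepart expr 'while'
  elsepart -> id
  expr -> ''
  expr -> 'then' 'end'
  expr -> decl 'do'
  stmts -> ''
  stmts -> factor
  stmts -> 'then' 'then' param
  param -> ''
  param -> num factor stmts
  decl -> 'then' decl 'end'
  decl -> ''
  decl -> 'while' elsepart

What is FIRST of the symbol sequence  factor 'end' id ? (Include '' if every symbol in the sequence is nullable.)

{ 'end', id, num }

Add FIRST(factor)\{''} = { id, num }; factor is nullable, continue.
'end' is a terminal; add {'end'} and stop.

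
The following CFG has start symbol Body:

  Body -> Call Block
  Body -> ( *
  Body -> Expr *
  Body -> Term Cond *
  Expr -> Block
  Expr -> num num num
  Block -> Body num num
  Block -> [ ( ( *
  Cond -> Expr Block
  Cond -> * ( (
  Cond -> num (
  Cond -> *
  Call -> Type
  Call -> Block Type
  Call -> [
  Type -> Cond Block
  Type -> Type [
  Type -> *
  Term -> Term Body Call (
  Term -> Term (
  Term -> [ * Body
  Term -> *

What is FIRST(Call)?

From Call -> Type: add FIRST(Type) = { (, *, [, num }.
From Call -> Block Type: add FIRST(Block) = { (, *, [, num }.
Call -> [ contributes {[}.
Union: FIRST(Call) = { (, *, [, num }.

{ (, *, [, num }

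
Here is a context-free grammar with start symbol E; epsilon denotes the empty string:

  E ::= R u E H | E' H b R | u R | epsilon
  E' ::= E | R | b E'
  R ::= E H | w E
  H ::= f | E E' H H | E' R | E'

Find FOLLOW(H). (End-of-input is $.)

In E ::= R u E H: H is at the end, add FOLLOW(E) = { $, b, f, u, w }.
In E ::= E' H b R: add FIRST(b R) = { b }.
In R ::= E H: H is at the end, add FOLLOW(R) = { $, b, f, u, w }.
In H ::= E E' H H: add FIRST(H)\{epsilon} = { b, f, u, w }.
  Since H is nullable, also add FOLLOW(H) = { $, b, f, u, w }.
In H ::= E E' H H: H is at the end, add FOLLOW(H) = { $, b, f, u, w }.
Union: FOLLOW(H) = { $, b, f, u, w }.

{ $, b, f, u, w }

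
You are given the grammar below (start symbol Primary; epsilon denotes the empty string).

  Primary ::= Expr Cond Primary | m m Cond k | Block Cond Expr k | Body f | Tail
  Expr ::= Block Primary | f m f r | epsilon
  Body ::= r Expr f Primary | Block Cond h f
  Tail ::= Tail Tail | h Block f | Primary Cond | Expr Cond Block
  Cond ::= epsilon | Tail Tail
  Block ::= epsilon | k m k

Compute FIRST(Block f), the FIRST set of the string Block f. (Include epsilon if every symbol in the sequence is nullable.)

Add FIRST(Block)\{epsilon} = { k }; Block is nullable, continue.
f is a terminal; add {f} and stop.

{ f, k }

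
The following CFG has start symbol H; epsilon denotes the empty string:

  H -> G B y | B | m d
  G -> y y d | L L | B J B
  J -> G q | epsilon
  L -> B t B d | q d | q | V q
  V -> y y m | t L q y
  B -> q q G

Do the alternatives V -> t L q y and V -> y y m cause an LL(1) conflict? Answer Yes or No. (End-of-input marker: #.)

FIRST(t L q y) = { t } and FIRST(y y m) = { y }.
The FIRST sets are disjoint and neither alternative is nullable — no conflict.

No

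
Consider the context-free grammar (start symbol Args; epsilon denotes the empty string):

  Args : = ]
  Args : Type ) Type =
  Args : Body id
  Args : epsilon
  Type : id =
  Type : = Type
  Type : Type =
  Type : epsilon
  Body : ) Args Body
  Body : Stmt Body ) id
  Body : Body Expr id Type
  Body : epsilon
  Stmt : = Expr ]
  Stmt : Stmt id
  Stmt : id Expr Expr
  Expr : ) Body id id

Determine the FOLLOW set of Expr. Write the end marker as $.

{ ), =, ], id }

In Body : Body Expr id Type: add FIRST(id Type) = { id }.
In Stmt : = Expr ]: add FIRST(]) = { ] }.
In Stmt : id Expr Expr: add FIRST(Expr) = { ) }.
In Stmt : id Expr Expr: Expr is at the end, add FOLLOW(Stmt) = { ), =, id }.
Union: FOLLOW(Expr) = { ), =, ], id }.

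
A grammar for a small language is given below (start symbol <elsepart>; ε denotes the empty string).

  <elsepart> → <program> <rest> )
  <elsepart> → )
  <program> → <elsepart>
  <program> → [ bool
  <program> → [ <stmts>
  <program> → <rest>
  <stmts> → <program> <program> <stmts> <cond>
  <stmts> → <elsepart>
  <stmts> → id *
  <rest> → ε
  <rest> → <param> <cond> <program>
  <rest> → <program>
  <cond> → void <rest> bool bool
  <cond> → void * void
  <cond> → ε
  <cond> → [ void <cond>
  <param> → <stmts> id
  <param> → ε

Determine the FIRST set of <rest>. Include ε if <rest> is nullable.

{ ), [, id, void, ε }

<rest> → ε contributes ε.
From <rest> → <param> <cond> <program>: <param>, <cond>, <program> nullable, take FIRST(<param>) ∪ FIRST(<cond>) ∪ FIRST(<program>) = { ), [, id, void }; also ε since the whole RHS is nullable.
From <rest> → <program>: add FIRST(<program>) = { ), [, id, void, ε } (including ε since <program> is nullable).
Union: FIRST(<rest>) = { ), [, id, void, ε }.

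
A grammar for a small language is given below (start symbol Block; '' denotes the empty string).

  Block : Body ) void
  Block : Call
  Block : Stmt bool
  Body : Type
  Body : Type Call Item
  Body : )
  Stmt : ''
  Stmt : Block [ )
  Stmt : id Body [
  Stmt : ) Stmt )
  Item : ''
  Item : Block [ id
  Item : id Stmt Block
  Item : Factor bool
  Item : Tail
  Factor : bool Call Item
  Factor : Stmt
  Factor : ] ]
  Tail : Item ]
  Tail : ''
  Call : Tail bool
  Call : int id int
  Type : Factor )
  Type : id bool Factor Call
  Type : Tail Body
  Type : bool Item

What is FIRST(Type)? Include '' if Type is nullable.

From Type : Factor ): Factor nullable, take FIRST(Factor) ∪ {)} = { ), ], bool, id, int }.
Type : id bool Factor Call contributes {id}.
From Type : Tail Body: Tail nullable, take FIRST(Tail) ∪ FIRST(Body) = { ), ], bool, id, int }.
Type : bool Item contributes {bool}.
Union: FIRST(Type) = { ), ], bool, id, int }.

{ ), ], bool, id, int }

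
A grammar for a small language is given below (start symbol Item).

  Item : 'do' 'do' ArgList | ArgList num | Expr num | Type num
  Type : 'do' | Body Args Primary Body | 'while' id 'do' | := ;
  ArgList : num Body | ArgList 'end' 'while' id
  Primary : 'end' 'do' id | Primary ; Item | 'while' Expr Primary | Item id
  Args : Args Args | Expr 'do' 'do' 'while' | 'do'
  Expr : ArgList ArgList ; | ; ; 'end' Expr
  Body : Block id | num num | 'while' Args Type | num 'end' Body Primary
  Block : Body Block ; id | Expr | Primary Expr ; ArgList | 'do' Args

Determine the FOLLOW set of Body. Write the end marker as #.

In Type : Body Args Primary Body: add FIRST(Args Primary Body) = { 'do', ;, num }.
In Type : Body Args Primary Body: Body is at the end, add FOLLOW(Type) = { #, 'do', 'end', 'while', :=, ;, id, num }.
In ArgList : num Body: Body is at the end, add FOLLOW(ArgList) = { #, 'do', 'end', 'while', :=, ;, id, num }.
In Body : num 'end' Body Primary: add FIRST(Primary) = { 'do', 'end', 'while', :=, ;, num }.
In Block : Body Block ; id: add FIRST(Block ; id) = { 'do', 'end', 'while', :=, ;, num }.
Union: FOLLOW(Body) = { #, 'do', 'end', 'while', :=, ;, id, num }.

{ #, 'do', 'end', 'while', :=, ;, id, num }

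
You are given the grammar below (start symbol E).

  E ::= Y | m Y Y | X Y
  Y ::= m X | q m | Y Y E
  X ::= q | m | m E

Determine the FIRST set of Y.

Y ::= m X contributes {m}.
Y ::= q m contributes {q}.
From Y ::= Y Y E: add FIRST(Y) = { m, q }.
Union: FIRST(Y) = { m, q }.

{ m, q }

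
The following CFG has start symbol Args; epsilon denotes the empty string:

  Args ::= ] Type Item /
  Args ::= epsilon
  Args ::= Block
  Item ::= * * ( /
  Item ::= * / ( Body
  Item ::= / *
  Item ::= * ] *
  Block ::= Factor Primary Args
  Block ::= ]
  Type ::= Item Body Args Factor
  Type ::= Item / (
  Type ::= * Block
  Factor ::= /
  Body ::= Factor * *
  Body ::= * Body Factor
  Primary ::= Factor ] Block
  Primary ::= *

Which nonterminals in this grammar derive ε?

Directly nullable (have an epsilon-production): Args.
No other nonterminal has a production whose RHS symbols are all nullable.

{ Args }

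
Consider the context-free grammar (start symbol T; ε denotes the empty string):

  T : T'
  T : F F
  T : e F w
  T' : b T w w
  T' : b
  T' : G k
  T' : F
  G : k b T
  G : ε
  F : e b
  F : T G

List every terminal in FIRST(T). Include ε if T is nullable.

{ b, e, k }

From T : T': add FIRST(T') = { b, e, k }.
From T : F F: add FIRST(F) = { b, e, k }.
T : e F w contributes {e}.
Union: FIRST(T) = { b, e, k }.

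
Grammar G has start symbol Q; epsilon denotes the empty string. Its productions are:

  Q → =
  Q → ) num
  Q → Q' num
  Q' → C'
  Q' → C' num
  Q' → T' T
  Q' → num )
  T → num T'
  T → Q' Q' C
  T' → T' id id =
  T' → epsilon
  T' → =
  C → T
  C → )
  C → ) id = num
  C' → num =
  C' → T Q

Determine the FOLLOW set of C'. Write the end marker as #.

In Q' → C': C' is at the end, add FOLLOW(Q') = { ), =, id, num }.
In Q' → C' num: add FIRST(num) = { num }.
Union: FOLLOW(C') = { ), =, id, num }.

{ ), =, id, num }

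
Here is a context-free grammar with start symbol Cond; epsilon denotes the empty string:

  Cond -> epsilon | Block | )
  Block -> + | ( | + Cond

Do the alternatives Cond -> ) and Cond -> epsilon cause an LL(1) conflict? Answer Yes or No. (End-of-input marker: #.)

No

FIRST()) = { ) } and FIRST(epsilon) = { epsilon }.
The second is nullable but FOLLOW(Cond) = { # } is disjoint from FIRST of the first.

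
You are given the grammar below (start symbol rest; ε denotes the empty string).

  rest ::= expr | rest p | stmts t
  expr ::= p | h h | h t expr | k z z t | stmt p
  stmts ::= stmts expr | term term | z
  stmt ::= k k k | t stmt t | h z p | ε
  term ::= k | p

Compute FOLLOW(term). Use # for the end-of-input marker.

{ h, k, p, t }

In stmts ::= term term: add FIRST(term) = { k, p }.
In stmts ::= term term: term is at the end, add FOLLOW(stmts) = { h, k, p, t }.
Union: FOLLOW(term) = { h, k, p, t }.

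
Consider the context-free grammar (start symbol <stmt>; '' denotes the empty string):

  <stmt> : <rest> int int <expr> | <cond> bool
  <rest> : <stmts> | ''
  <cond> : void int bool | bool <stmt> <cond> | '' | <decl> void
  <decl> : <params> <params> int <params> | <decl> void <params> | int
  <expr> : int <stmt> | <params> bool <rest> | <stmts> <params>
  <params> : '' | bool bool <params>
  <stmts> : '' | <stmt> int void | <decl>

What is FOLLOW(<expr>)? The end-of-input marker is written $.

In <stmt> : <rest> int int <expr>: <expr> is at the end, add FOLLOW(<stmt>) = { $, bool, int, void }.
Union: FOLLOW(<expr>) = { $, bool, int, void }.

{ $, bool, int, void }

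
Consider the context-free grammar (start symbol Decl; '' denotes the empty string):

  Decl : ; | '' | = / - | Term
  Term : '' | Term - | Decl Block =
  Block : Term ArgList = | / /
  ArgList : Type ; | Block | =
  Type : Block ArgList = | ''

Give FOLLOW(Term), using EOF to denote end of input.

In Decl : Term: Term is at the end, add FOLLOW(Decl) = { EOF, -, /, ;, = }.
In Term : Term -: add FIRST(-) = { - }.
In Block : Term ArgList =: add FIRST(ArgList =) = { -, /, ;, = }.
Union: FOLLOW(Term) = { EOF, -, /, ;, = }.

{ EOF, -, /, ;, = }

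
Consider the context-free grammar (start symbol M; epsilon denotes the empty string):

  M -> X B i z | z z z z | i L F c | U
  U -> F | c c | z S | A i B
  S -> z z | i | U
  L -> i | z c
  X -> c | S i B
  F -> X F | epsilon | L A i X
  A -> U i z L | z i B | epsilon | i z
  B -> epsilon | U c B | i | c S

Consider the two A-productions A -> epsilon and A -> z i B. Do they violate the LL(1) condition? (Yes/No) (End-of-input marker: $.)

No

FIRST(epsilon) = { epsilon } and FIRST(z i B) = { z }.
The first is nullable but FOLLOW(A) = { i } is disjoint from FIRST of the second.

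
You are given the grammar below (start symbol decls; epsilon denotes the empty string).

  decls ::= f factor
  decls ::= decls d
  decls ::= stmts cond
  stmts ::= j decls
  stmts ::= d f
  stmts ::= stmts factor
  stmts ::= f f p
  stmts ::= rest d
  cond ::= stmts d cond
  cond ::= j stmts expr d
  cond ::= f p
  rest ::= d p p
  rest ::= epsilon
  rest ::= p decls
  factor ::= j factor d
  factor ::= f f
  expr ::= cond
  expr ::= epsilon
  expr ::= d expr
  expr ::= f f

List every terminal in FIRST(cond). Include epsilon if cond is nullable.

From cond ::= stmts d cond: add FIRST(stmts) = { d, f, j, p }.
cond ::= j stmts expr d contributes {j}.
cond ::= f p contributes {f}.
Union: FIRST(cond) = { d, f, j, p }.

{ d, f, j, p }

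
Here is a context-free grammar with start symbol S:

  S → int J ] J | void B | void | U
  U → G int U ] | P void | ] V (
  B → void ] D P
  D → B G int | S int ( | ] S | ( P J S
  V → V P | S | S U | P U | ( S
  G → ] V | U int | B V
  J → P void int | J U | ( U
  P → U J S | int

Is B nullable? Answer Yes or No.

No

No nonterminal in this grammar is nullable.
No production of B has an RHS whose symbols are all nullable, so B is not nullable.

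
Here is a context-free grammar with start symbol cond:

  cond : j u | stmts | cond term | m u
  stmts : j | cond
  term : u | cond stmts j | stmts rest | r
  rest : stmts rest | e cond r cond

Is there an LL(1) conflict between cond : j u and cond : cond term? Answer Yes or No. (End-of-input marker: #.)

Yes

FIRST(j u) = { j } and FIRST(cond term) = { j, m }.
Both contain j, so the two alternatives are not disjoint — LL(1) conflict.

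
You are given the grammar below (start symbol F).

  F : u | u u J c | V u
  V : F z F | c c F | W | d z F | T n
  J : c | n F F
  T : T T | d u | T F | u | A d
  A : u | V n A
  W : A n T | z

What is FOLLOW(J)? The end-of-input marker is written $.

{ c }

In F : u u J c: add FIRST(c) = { c }.
Union: FOLLOW(J) = { c }.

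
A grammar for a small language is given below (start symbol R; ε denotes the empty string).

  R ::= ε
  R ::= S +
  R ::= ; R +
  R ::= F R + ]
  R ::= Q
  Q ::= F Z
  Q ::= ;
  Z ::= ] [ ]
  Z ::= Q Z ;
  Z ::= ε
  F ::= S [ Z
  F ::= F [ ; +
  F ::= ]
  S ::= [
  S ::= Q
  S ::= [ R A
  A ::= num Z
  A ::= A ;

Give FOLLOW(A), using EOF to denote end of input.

In S ::= [ R A: A is at the end, add FOLLOW(S) = { +, [ }.
In A ::= A ;: add FIRST(;) = { ; }.
Union: FOLLOW(A) = { +, ;, [ }.

{ +, ;, [ }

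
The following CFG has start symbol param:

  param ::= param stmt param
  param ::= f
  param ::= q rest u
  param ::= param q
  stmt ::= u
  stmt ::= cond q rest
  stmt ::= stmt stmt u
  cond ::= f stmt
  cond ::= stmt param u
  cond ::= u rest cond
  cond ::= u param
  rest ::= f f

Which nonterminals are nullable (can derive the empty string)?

No nonterminal has an empty production or an RHS whose symbols are all nullable.

{ } (none)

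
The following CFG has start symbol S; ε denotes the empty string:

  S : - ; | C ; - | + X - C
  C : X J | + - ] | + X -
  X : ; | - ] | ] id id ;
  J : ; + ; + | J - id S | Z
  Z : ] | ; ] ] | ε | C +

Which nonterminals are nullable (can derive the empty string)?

{ J, Z }

Directly nullable (have an ε-production): Z.
J : Z with every symbol nullable, so J is nullable.
No other nonterminal has a production whose RHS symbols are all nullable.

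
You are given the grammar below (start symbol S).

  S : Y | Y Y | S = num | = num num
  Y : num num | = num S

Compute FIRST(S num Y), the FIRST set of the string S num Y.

Add FIRST(S) = { =, num }; S is not nullable, stop.

{ =, num }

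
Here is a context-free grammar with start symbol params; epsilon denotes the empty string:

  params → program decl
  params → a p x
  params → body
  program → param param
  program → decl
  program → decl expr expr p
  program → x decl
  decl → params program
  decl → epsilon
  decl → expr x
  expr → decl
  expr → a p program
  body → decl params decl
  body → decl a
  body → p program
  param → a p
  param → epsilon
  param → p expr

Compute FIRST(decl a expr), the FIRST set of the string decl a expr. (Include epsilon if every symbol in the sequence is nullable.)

Add FIRST(decl)\{epsilon} = { a, p, x }; decl is nullable, continue.
a is a terminal; add {a} and stop.

{ a, p, x }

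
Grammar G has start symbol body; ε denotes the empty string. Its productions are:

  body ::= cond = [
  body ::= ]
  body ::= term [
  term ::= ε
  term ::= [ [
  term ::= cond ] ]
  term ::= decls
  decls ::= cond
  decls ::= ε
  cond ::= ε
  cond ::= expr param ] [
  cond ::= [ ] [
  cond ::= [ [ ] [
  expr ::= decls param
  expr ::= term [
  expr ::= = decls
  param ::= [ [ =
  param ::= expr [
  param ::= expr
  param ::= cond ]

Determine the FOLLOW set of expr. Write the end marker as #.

{ =, [, ] }

In cond ::= expr param ] [: add FIRST(param ] [) = { =, [, ] }.
In param ::= expr [: add FIRST([) = { [ }.
In param ::= expr: expr is at the end, add FOLLOW(param) = { =, [, ] }.
Union: FOLLOW(expr) = { =, [, ] }.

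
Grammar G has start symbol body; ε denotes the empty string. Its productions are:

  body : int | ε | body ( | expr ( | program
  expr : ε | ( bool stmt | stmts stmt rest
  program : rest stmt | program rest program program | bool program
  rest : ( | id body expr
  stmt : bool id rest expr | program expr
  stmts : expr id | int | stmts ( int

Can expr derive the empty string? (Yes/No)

expr has an ε-production, so expr ⇒ ε.

Yes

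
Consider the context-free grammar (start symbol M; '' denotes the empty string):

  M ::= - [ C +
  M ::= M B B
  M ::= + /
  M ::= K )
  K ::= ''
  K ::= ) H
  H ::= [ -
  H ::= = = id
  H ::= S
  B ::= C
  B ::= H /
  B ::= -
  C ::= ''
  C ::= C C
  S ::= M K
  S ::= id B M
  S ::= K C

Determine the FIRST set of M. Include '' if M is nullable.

M ::= - [ C + contributes {-}.
From M ::= M B B: add FIRST(M) = { ), +, - }.
M ::= + / contributes {+}.
From M ::= K ): K nullable, take FIRST(K) ∪ {)} = { ) }.
Union: FIRST(M) = { ), +, - }.

{ ), +, - }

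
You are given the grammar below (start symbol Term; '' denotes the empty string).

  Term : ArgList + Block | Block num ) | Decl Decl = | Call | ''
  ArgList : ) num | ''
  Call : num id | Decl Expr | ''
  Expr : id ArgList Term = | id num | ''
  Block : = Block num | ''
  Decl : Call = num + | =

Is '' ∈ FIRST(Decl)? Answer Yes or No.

Nullable nonterminals: ArgList, Block, Call, Expr, Term.
No production of Decl has an RHS whose symbols are all nullable, so Decl is not nullable.

No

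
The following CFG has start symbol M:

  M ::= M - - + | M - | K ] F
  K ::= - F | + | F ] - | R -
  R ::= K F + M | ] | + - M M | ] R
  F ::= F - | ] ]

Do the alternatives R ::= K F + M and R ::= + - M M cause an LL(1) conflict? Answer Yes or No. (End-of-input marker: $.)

Yes

FIRST(K F + M) = { +, -, ] } and FIRST(+ - M M) = { + }.
Both contain +, so the two alternatives are not disjoint — LL(1) conflict.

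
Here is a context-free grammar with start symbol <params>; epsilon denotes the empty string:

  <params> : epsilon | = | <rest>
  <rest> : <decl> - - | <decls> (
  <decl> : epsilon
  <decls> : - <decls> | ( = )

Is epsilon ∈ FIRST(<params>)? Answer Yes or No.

<params> has an epsilon-production, so <params> ⇒ epsilon.

Yes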